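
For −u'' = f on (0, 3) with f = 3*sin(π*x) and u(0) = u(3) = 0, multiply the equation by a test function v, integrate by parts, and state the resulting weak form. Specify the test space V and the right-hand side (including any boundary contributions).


V = H^1_0(0, 3) (so v(0) = v(3) = 0); weak form: ∫_0^3 u'v' dx = ∫_0^3 (3*sin(π*x)) v dx for all v ∈ V.

Multiply both sides by a test function v and integrate from 0 to 3:
  ∫_0^3 −u''(x) v(x) dx = ∫_0^3 f(x) v(x) dx.
Integrate the LHS by parts once:
  ∫_0^3 −u'' v dx = −[u'(x) v(x)]_0^3 + ∫_0^3 u'(x) v'(x) dx.
Thus ∫_0^3 u'(x) v'(x) dx = ∫_0^3 f(x) v(x) dx + [u'(x) v(x)]_0^3.
Choose V so that boundary terms are either known or forced to vanish.
u is Dirichlet: u(0) = u(3) = 0. Let V = H^1_0(0, 3); then v(0) = v(3) = 0, and [u' v]_0^3 = 0.
Weak formulation: find u (satisfying any essential BC) such that ∫_0^3 u'(x) v'(x) dx = ∫_0^3 f v dx for all v ∈ V.
Substituting f(x) = 3*sin(π*x), the right-hand side is ∫_0^3 (3*sin(π*x)) v dx.


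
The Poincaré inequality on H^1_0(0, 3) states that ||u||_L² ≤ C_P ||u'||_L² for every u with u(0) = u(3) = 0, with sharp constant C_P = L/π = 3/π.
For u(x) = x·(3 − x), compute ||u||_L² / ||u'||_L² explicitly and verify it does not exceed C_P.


||u||_L² / ||u'||_L² = 3*sqrt(10)/10 < C_P = 3/π.

u(x) = x·(3 − x), so u'(x) = 3 - 2*x.
u(x) = x·(3 − x) vanishes at x = 0 and x = 3, so u ∈ H^1_0(0, 3). Differentiate via the product rule and integrate the resulting polynomials term by term.
  ∫_0^3 u² dx = ∫_0^3 (x^4 - 6*x^3 + 9*x^2) dx. Term by term:
    ∫_0^3 x^4 dx = 243/5;  ∫_0^3 -6*x^3 dx = -243/2;  ∫_0^3 9*x^2 dx = 81.
  Sum: 243/5 − 243/2 + 81 = 81/10.
  ∫_0^3 (u')² dx = ∫_0^3 (4*x^2 - 12*x + 9) dx. Term by term:
    ∫_0^3 4*x^2 dx = 36;  ∫_0^3 -12*x dx = -54;  ∫_0^3 9 dx = 27.
  Sum: 36 − 54 + 27 = 9.
∫_0^3 u² dx = 81/10, so ||u||_L² = 9*sqrt(10)/10.
∫_0^3 (u')² dx = 9, so ||u'||_L² = 3.
Ratio ||u||_L² / ||u'||_L² = 3*sqrt(10)/10.
Sharp Poincaré constant on H^1_0(0, 3) is C_P = L/π = 3/π, achieved by sin(π/3·x).
A polynomial bump cannot attain the sharp Poincaré constant (only the first sine eigenfunction does), so the ratio is strictly less than C_P, consistent with ||u||_L² ≤ C_P ||u'||_L².


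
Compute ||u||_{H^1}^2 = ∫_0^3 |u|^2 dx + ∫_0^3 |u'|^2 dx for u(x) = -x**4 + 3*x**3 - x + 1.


||u||_{H^1}^2 = 34617/140

The H^1 norm (squared) on an interval (0, L) is
  ||u||_{H^1}^2 = ∫_0^L u(x)^2 dx + ∫_0^L u'(x)^2 dx.
Compute u'(x) = -4*x**3 + 9*x**2 - 1.
Then u(x)^2 = x**8 - 6*x**7 + 9*x**6 + 2*x**5 - 8*x**4 + 6*x**3 + x**2 - 2*x + 1 and u'(x)^2 = 16*x**6 - 72*x**5 + 81*x**4 + 8*x**3 - 18*x**2 + 1.
Integrate each monomial from 0 to 3 using ∫_0^3 c·x^n dx = c·3^(n+1)/(n+1):
  ∫_0^3 u(x)^2 dx = ∫_0^3 (x^8 - 6*x^7 + 9*x^6 + 2*x^5 - 8*x^4 + 6*x^3 + x^2 - 2*x + 1) dx. Term by term:
    ∫_0^3 x^8 dx = 2187;  ∫_0^3 -6*x^7 dx = -19683/4;  ∫_0^3 9*x^6 dx = 19683/7;
    ∫_0^3 2*x^5 dx = 243;  ∫_0^3 -8*x^4 dx = -1944/5;  ∫_0^3 6*x^3 dx = 243/2;
    ∫_0^3 x^2 dx = 9;  ∫_0^3 -2*x dx = -9;  ∫_0^3 1 dx = 3.
  Sum: 2187 − 19683/4 + 19683/7 + 243 − 1944/5 + 243/2 + 9 − 9 + 3 = 7953/140.
  ∫_0^3 u'(x)^2 dx = ∫_0^3 (16*x^6 - 72*x^5 + 81*x^4 + 8*x^3 - 18*x^2 + 1) dx. Term by term:
    ∫_0^3 16*x^6 dx = 34992/7;  ∫_0^3 -72*x^5 dx = -8748;  ∫_0^3 81*x^4 dx = 19683/5;
    ∫_0^3 8*x^3 dx = 162;  ∫_0^3 -18*x^2 dx = -162;  ∫_0^3 1 dx = 3.
  Sum: 34992/7 − 8748 + 19683/5 + 162 − 162 + 3 = 6666/35.
Adding: ||u||_{H^1}^2 = 7953/140 + 6666/35 = 34617/140.


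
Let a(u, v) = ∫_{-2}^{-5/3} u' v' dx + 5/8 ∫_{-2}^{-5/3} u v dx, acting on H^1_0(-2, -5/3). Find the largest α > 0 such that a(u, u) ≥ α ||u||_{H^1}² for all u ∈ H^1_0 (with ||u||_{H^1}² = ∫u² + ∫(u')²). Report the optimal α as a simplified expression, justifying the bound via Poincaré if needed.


α = (5 + 72*π^2)/(8*(1 + 9*π^2))

Coercivity of a(·,·) on H^1_0(-2, -5/3) means a(u, u) ≥ α ||u||_{H^1}² for every u ∈ H^1_0.
The interval has length L = 1/3, and Poincaré/coercivity depend only on L. Here a(u, u) = ∫(u')² + (5/8)·∫u².
Here 0 < c = 5/8 < 1. The condition a(u,u) ≥ α||u||_{H^1}² reads (1−α)∫(u')² ≥ (α−c)∫u². Any admissible α is ≤ 1 (rapidly oscillating u have ∫u²/∫(u')² → 0), and α = 1 would force 0 ≥ (1−c)∫u², impossible since c < 1; so 1−α > 0. By the sharp Poincaré inequality on H^1_0 of an interval of length L, ∫(u')² ≥ (π/L)²∫u² with equality for the first sine mode sin(π(x−x₀)/L) (x₀ the left endpoint), so the inequality holds for all u iff (1−α)(π/L)² ≥ α − c, i.e. α ≤ ((π/L)² + c)/((π/L)² + 1) = (1 + c(L/π)²)/(1 + (L/π)²). With (π/L)² = 9*π^2 and c = 5/8, the largest admissible constant is α = ((π/L)² + c)/((π/L)² + 1).
Simplifying, α = (5 + 72*π^2)/(8*(1 + 9*π^2)).


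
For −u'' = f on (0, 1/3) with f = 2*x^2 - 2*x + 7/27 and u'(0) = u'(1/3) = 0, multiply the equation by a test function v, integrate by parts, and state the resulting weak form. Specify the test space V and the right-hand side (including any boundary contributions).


V = H^1(0, 1/3) (no boundary constraint on v; u is determined up to an additive constant); weak form: ∫_0^1/3 u'v' dx = ∫_0^1/3 (2*x^2 - 2*x + 7/27) v dx for all v ∈ V.

Multiply both sides by a test function v and integrate from 0 to 1/3:
  ∫_0^1/3 −u''(x) v(x) dx = ∫_0^1/3 f(x) v(x) dx.
Integrate the LHS by parts once:
  ∫_0^1/3 −u'' v dx = −[u'(x) v(x)]_0^1/3 + ∫_0^1/3 u'(x) v'(x) dx.
Thus ∫_0^1/3 u'(x) v'(x) dx = ∫_0^1/3 f(x) v(x) dx + [u'(x) v(x)]_0^1/3.
Choose V so that boundary terms are either known or forced to vanish.
u has homogeneous Neumann: u'(0) = u'(1/3) = 0. So [u' v]_0^1/3 = 0·v(1/3) − 0·v(0) = 0 for any v; take V = H^1(0, 1/3).
Weak formulation: find u (satisfying any essential BC) such that ∫_0^1/3 u'(x) v'(x) dx = ∫_0^1/3 f v dx for all v ∈ V (homogeneous Neumann, so boundary terms vanish).
Substituting f(x) = 2*x^2 - 2*x + 7/27, the right-hand side is ∫_0^1/3 (2*x^2 - 2*x + 7/27) v dx.
Compatibility check (pure Neumann): taking v ≡ 1 ∈ V gives 0 = ∫_0^1/3 f dx + (0) − (0), i.e. ∫_0^1/3 f dx must equal u'(0) − u'(1/3) = 0. Indeed ∫_0^1/3 (2*x^2 - 2*x + 7/27) dx = 0, so the data are compatible. The solution is then unique only up to an additive constant (fix it e.g. by requiring ∫_0^1/3 u dx = 0).


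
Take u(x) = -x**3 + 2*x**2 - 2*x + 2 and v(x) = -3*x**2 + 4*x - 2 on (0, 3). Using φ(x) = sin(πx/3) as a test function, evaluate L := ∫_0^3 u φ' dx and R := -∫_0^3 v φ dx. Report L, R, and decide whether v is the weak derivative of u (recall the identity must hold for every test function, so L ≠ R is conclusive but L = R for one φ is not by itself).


LHS = -324/π^3 + 57/π, RHS = -324/π^3 + 57/π. Yes, v = u' weakly.

u(x) = -x**3 + 2*x**2 - 2*x + 2, classical derivative u'(x) = -3*x**2 + 4*x - 2.
φ(x) = sin(πx/3), so φ'(x) = π*cos(π*x/3)/3.
Note φ(0) = φ(3) = 0, so the boundary term u·φ vanishes.
LHS = ∫_0^3 u(x) φ'(x) dx = ∫_0^3 (-π*x^3*cos(π*x/3)/3 + 2*π*x^2*cos(π*x/3)/3 - 2*π*x*cos(π*x/3)/3 + 2*π*cos(π*x/3)/3) dx. Term by term:
  ∫_0^3 2*π*cos(π*x/3)/3 dx = 0;  ∫_0^3 -2*π*x*cos(π*x/3)/3 dx = 12/π;  ∫_0^3 -π*x^3*cos(π*x/3)/3 dx = -324/π^3 + 81/π;
  ∫_0^3 2*π*x^2*cos(π*x/3)/3 dx = -36/π.
Sum: 0 + 12/π + -324/π^3 + 81/π − 36/π = -324/π^3 + 57/π.
So LHS = -324/π^3 + 57/π.
∫_0^3 v(x) φ(x) dx = ∫_0^3 (-3*x^2*sin(π*x/3) + 4*x*sin(π*x/3) - 2*sin(π*x/3)) dx. Term by term:
  ∫_0^3 -2*sin(π*x/3) dx = -12/π;  ∫_0^3 -3*x^2*sin(π*x/3) dx = -81/π + 324/π^3;  ∫_0^3 4*x*sin(π*x/3) dx = 36/π.
Sum: -12/π + -81/π + 324/π^3 + 36/π = -57/π + 324/π^3.
So RHS = -∫_0^3 v(x) φ(x) dx = -324/π^3 + 57/π.
LHS = RHS, so the identity holds for this test φ.
Moreover u is smooth here and v(x) = u'(x) = -3*x**2 + 4*x - 2 pointwise, so the identity holds for every test function. Hence v is the weak derivative of u.


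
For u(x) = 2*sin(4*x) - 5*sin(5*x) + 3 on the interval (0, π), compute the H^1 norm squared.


||u||_{H^1(0,π)}^2 = -12 + 368*π

u'(x) = 8*cos(4*x) - 25*cos(5*x).
Expand u² and (u')² and integrate term by term on (0, π), using: for integers n ≥ 1, ∫_0^π sin²(nx) dx = ∫_0^π cos²(nx) dx = π/2; for n ≠ n', ∫_0^π sin(nx)sin(n'x) dx = ∫_0^π cos(nx)cos(n'x) dx = 0; and by product-to-sum, ∫_0^π sin(nx)cos(n'x) dx = ½∫_0^π [sin((n+n')x) + sin((n−n')x)] dx, which is 0 when n+n' is even and 2n/(n²−n'²) when n+n' is odd (it need not vanish on (0, π)). For the constant mode: ∫_0^π 1 dx = π, ∫_0^π cos(nx) dx = 0, ∫_0^π sin(nx) dx = (1−(−1)^n)/n.
  u² squared terms: (3)²·∫1 dx = 9·π = 9*π;  (-5)²·∫sin(5x)² dx = 25·π/2 = 25*π/2;  (2)²·∫sin(4x)² dx = 4·π/2 = 2*π.
  u² cross terms: 2·(3)·(-5)·∫1·sin(5x) dx = -30·(2/5) = -12;  2·(3)·(2)·∫1·sin(4x) dx = 12·(0) = 0;  2·(-5)·(2)·∫sin(5x)·sin(4x) dx = -20·(0) = 0.
  So ∫_0^π u² dx = 9*π + 25*π/2 + 2*π − 12 + 0 + 0 = -12 + 47*π/2.
  (u')² squared terms: (-25)²·∫cos(5x)² dx = 625·π/2 = 625*π/2;  (8)²·∫cos(4x)² dx = 64·π/2 = 32*π.
  (u')² cross terms: 2·(-25)·(8)·∫cos(5x)·cos(4x) dx = -400·(0) = 0.
  So ∫_0^π (u')² dx = 625*π/2 + 32*π + 0 = 689*π/2.
||u||_{H^1}^2 = (-12 + 47*π/2) + (689*π/2) = -12 + 368*π.


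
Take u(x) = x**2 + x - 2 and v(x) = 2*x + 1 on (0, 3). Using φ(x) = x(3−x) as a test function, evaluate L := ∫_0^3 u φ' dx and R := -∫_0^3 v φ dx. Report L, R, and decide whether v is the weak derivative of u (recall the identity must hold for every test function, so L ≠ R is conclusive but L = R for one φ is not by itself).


LHS = -18, RHS = -18. Yes, v = u' weakly.

u(x) = x**2 + x - 2, classical derivative u'(x) = 2*x + 1.
φ(x) = x(3−x), so φ'(x) = 3 - 2*x.
Note φ(0) = φ(3) = 0, so the boundary term u·φ vanishes.
LHS = ∫_0^3 u(x) φ'(x) dx = ∫_0^3 (-2*x^3 + x^2 + 7*x - 6) dx. Term by term:
  ∫_0^3 -2*x^3 dx = -81/2;  ∫_0^3 x^2 dx = 9;  ∫_0^3 7*x dx = 63/2;
  ∫_0^3 -6 dx = -18.
Sum: -81/2 + 9 + 63/2 − 18 = -18.
So LHS = -18.
∫_0^3 v(x) φ(x) dx = ∫_0^3 (-2*x^3 + 5*x^2 + 3*x) dx. Term by term:
  ∫_0^3 -2*x^3 dx = -81/2;  ∫_0^3 5*x^2 dx = 45;  ∫_0^3 3*x dx = 27/2.
Sum: -81/2 + 45 + 27/2 = 18.
So RHS = -∫_0^3 v(x) φ(x) dx = -18.
LHS = RHS, so the identity holds for this test φ.
Moreover u is smooth here and v(x) = u'(x) = 2*x + 1 pointwise, so the identity holds for every test function. Hence v is the weak derivative of u.


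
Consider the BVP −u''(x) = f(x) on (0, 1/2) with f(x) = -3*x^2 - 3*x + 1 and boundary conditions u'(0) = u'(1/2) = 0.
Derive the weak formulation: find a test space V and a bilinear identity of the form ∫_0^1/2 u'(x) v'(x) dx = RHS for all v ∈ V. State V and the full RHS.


V = H^1(0, 1/2) (no boundary constraint on v; u is determined up to an additive constant); weak form: ∫_0^1/2 u'v' dx = ∫_0^1/2 (-3*x^2 - 3*x + 1) v dx for all v ∈ V.

Multiply both sides by a test function v and integrate from 0 to 1/2:
  ∫_0^1/2 −u''(x) v(x) dx = ∫_0^1/2 f(x) v(x) dx.
Integrate the LHS by parts once:
  ∫_0^1/2 −u'' v dx = −[u'(x) v(x)]_0^1/2 + ∫_0^1/2 u'(x) v'(x) dx.
Thus ∫_0^1/2 u'(x) v'(x) dx = ∫_0^1/2 f(x) v(x) dx + [u'(x) v(x)]_0^1/2.
Choose V so that boundary terms are either known or forced to vanish.
u has homogeneous Neumann: u'(0) = u'(1/2) = 0. So [u' v]_0^1/2 = 0·v(1/2) − 0·v(0) = 0 for any v; take V = H^1(0, 1/2).
Weak formulation: find u (satisfying any essential BC) such that ∫_0^1/2 u'(x) v'(x) dx = ∫_0^1/2 f v dx for all v ∈ V (homogeneous Neumann, so boundary terms vanish).
Substituting f(x) = -3*x^2 - 3*x + 1, the right-hand side is ∫_0^1/2 (-3*x^2 - 3*x + 1) v dx.
Compatibility check (pure Neumann): taking v ≡ 1 ∈ V gives 0 = ∫_0^1/2 f dx + (0) − (0), i.e. ∫_0^1/2 f dx must equal u'(0) − u'(1/2) = 0. Indeed ∫_0^1/2 (-3*x^2 - 3*x + 1) dx = 0, so the data are compatible. The solution is then unique only up to an additive constant (fix it e.g. by requiring ∫_0^1/2 u dx = 0).


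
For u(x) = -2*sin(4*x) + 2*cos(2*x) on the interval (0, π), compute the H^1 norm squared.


||u||_{H^1(0,π)}^2 = 44*π

u'(x) = -4*sin(2*x) - 8*cos(4*x).
Expand u² and (u')² and integrate term by term on (0, π), using: for integers n ≥ 1, ∫_0^π sin²(nx) dx = ∫_0^π cos²(nx) dx = π/2; for n ≠ n', ∫_0^π sin(nx)sin(n'x) dx = ∫_0^π cos(nx)cos(n'x) dx = 0; and by product-to-sum, ∫_0^π sin(nx)cos(n'x) dx = ½∫_0^π [sin((n+n')x) + sin((n−n')x)] dx, which is 0 when n+n' is even and 2n/(n²−n'²) when n+n' is odd (it need not vanish on (0, π)).
  u² squared terms: (-2)²·∫sin(4x)² dx = 4·π/2 = 2*π;  (2)²·∫cos(2x)² dx = 4·π/2 = 2*π.
  u² cross terms: 2·(-2)·(2)·∫sin(4x)·cos(2x) dx = -8·(0) = 0.
  So ∫_0^π u² dx = 2*π + 2*π + 0 = 4*π.
  (u')² squared terms: (-8)²·∫cos(4x)² dx = 64·π/2 = 32*π;  (-4)²·∫sin(2x)² dx = 16·π/2 = 8*π.
  (u')² cross terms: 2·(-8)·(-4)·∫cos(4x)·sin(2x) dx = 64·(0) = 0.
  So ∫_0^π (u')² dx = 32*π + 8*π + 0 = 40*π.
||u||_{H^1}^2 = (4*π) + (40*π) = 44*π.


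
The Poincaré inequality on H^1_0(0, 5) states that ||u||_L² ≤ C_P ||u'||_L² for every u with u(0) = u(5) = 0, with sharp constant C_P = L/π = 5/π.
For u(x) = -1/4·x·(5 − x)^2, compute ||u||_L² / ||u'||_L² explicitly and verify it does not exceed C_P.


||u||_L² / ||u'||_L² = 5*sqrt(14)/14 < C_P = 5/π.

u(x) = -1/4·x·(5 − x)^2, so u'(x) = (5 - 3*x)*(x - 5)/4.
u(x) = -1/4·x·(5 − x)^2 vanishes at x = 0 and x = 5, so u ∈ H^1_0(0, 5). Differentiate via the product rule and integrate the resulting polynomials term by term.
  ∫_0^5 u² dx = ∫_0^5 (x^6/16 - 5*x^5/4 + 75*x^4/8 - 125*x^3/4 + 625*x^2/16) dx. Term by term:
    ∫_0^5 x^6/16 dx = 78125/112;  ∫_0^5 -5*x^5/4 dx = -78125/24;  ∫_0^5 75*x^4/8 dx = 46875/8;
    ∫_0^5 -125*x^3/4 dx = -78125/16;  ∫_0^5 625*x^2/16 dx = 78125/48.
  Sum: 78125/112 − 78125/24 + 46875/8 − 78125/16 + 78125/48 = 15625/336.
  ∫_0^5 (u')² dx = ∫_0^5 (9*x^4/16 - 15*x^3/2 + 275*x^2/8 - 125*x/2 + 625/16) dx. Term by term:
    ∫_0^5 9*x^4/16 dx = 5625/16;  ∫_0^5 -15*x^3/2 dx = -9375/8;  ∫_0^5 275*x^2/8 dx = 34375/24;
    ∫_0^5 -125*x/2 dx = -3125/4;  ∫_0^5 625/16 dx = 3125/16.
  Sum: 5625/16 − 9375/8 + 34375/24 − 3125/4 + 3125/16 = 625/24.
∫_0^5 u² dx = 15625/336, so ||u||_L² = 125*sqrt(21)/84.
∫_0^5 (u')² dx = 625/24, so ||u'||_L² = 25*sqrt(6)/12.
Ratio ||u||_L² / ||u'||_L² = 5*sqrt(14)/14.
Sharp Poincaré constant on H^1_0(0, 5) is C_P = L/π = 5/π, achieved by sin(π/5·x).
A polynomial bump cannot attain the sharp Poincaré constant (only the first sine eigenfunction does), so the ratio is strictly less than C_P, consistent with ||u||_L² ≤ C_P ||u'||_L².


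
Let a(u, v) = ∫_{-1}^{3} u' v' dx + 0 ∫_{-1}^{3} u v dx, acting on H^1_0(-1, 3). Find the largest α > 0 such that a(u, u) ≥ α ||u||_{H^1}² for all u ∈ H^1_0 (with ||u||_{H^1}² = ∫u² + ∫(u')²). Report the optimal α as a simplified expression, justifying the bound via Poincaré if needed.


α = π^2/(π^2 + 16)

Coercivity of a(·,·) on H^1_0(-1, 3) means a(u, u) ≥ α ||u||_{H^1}² for every u ∈ H^1_0.
The interval has length L = 4, and Poincaré/coercivity depend only on L. Here a(u, u) = ∫(u')² + (0)·∫u².
Here c = 0, so a(u,u) = ∫(u')² alone. The condition a(u,u) ≥ α||u||_{H^1}² reads (1−α)∫(u')² ≥ (α−c)∫u². Any admissible α is ≤ 1 (rapidly oscillating u have ∫u²/∫(u')² → 0), and α = 1 would force 0 ≥ (1−c)∫u², impossible since c < 1; so 1−α > 0. By the sharp Poincaré inequality on H^1_0 of an interval of length L, ∫(u')² ≥ (π/L)²∫u² with equality for the first sine mode sin(π(x−x₀)/L) (x₀ the left endpoint), so the inequality holds for all u iff (1−α)(π/L)² ≥ α − c, i.e. α ≤ ((π/L)² + c)/((π/L)² + 1) = (1 + c(L/π)²)/(1 + (L/π)²). (Direct route, valid since c ≤ 0: Poincaré gives c∫u² ≥ c(L/π)²∫(u')², so a(u,u) ≥ (1 + c(L/π)²)∫(u')², while ||u||_{H^1}² ≤ (1 + (L/π)²)∫(u')²; dividing yields the same α.) With (π/L)² = π^2/16 and c = 0, the largest admissible constant is α = ((π/L)² + c)/((π/L)² + 1).
Simplifying, α = π^2/(π^2 + 16).


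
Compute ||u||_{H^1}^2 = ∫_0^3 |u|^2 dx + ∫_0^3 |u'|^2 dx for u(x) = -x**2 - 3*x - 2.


||u||_{H^1}^2 = 4701/10

The H^1 norm (squared) on an interval (0, L) is
  ||u||_{H^1}^2 = ∫_0^L u(x)^2 dx + ∫_0^L u'(x)^2 dx.
Compute u'(x) = -2*x - 3.
Then u(x)^2 = x**4 + 6*x**3 + 13*x**2 + 12*x + 4 and u'(x)^2 = 4*x**2 + 12*x + 9.
Integrate each monomial from 0 to 3 using ∫_0^3 c·x^n dx = c·3^(n+1)/(n+1):
  ∫_0^3 u(x)^2 dx = ∫_0^3 (x^4 + 6*x^3 + 13*x^2 + 12*x + 4) dx. Term by term:
    ∫_0^3 x^4 dx = 243/5;  ∫_0^3 6*x^3 dx = 243/2;  ∫_0^3 13*x^2 dx = 117;
    ∫_0^3 12*x dx = 54;  ∫_0^3 4 dx = 12.
  Sum: 243/5 + 243/2 + 117 + 54 + 12 = 3531/10.
  ∫_0^3 u'(x)^2 dx = ∫_0^3 (4*x^2 + 12*x + 9) dx. Term by term:
    ∫_0^3 4*x^2 dx = 36;  ∫_0^3 12*x dx = 54;  ∫_0^3 9 dx = 27.
  Sum: 36 + 54 + 27 = 117.
Adding: ||u||_{H^1}^2 = 3531/10 + 117 = 4701/10.


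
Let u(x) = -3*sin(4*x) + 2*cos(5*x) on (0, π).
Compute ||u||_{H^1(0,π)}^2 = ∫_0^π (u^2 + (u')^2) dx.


||u||_{H^1(0,π)}^2 = 832/3 + 257*π/2

u'(x) = -10*sin(5*x) - 12*cos(4*x).
Expand u² and (u')² and integrate term by term on (0, π), using: for integers n ≥ 1, ∫_0^π sin²(nx) dx = ∫_0^π cos²(nx) dx = π/2; for n ≠ n', ∫_0^π sin(nx)sin(n'x) dx = ∫_0^π cos(nx)cos(n'x) dx = 0; and by product-to-sum, ∫_0^π sin(nx)cos(n'x) dx = ½∫_0^π [sin((n+n')x) + sin((n−n')x)] dx, which is 0 when n+n' is even and 2n/(n²−n'²) when n+n' is odd (it need not vanish on (0, π)).
  u² squared terms: (-3)²·∫sin(4x)² dx = 9·π/2 = 9*π/2;  (2)²·∫cos(5x)² dx = 4·π/2 = 2*π.
  u² cross terms: 2·(-3)·(2)·∫sin(4x)·cos(5x) dx = -12·(-8/9) = 32/3.
  So ∫_0^π u² dx = 9*π/2 + 2*π + 32/3 = 32/3 + 13*π/2.
  (u')² squared terms: (-12)²·∫cos(4x)² dx = 144·π/2 = 72*π;  (-10)²·∫sin(5x)² dx = 100·π/2 = 50*π.
  (u')² cross terms: 2·(-12)·(-10)·∫cos(4x)·sin(5x) dx = 240·(10/9) = 800/3.
  So ∫_0^π (u')² dx = 72*π + 50*π + 800/3 = 800/3 + 122*π.
||u||_{H^1}^2 = (32/3 + 13*π/2) + (800/3 + 122*π) = 832/3 + 257*π/2.


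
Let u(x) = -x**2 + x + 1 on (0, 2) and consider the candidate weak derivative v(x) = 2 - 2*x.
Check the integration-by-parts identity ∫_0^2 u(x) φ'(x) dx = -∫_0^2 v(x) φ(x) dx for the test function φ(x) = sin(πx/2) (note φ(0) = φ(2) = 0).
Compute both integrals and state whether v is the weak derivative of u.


LHS = 4/π, RHS = 0. No, v is not the weak derivative of u.

u(x) = -x**2 + x + 1, classical derivative u'(x) = 1 - 2*x.
φ(x) = sin(πx/2), so φ'(x) = π*cos(π*x/2)/2.
Note φ(0) = φ(2) = 0, so the boundary term u·φ vanishes.
LHS = ∫_0^2 u(x) φ'(x) dx = ∫_0^2 (-π*x^2*cos(π*x/2)/2 + π*x*cos(π*x/2)/2 + π*cos(π*x/2)/2) dx. Term by term:
  ∫_0^2 π*cos(π*x/2)/2 dx = 0;  ∫_0^2 π*x*cos(π*x/2)/2 dx = -4/π;  ∫_0^2 -π*x^2*cos(π*x/2)/2 dx = 8/π.
Sum: 0 − 4/π + 8/π = 4/π.
So LHS = 4/π.
∫_0^2 v(x) φ(x) dx = ∫_0^2 (-2*x*sin(π*x/2) + 2*sin(π*x/2)) dx. Term by term:
  ∫_0^2 2*sin(π*x/2) dx = 8/π;  ∫_0^2 -2*x*sin(π*x/2) dx = -8/π.
Sum: 8/π − 8/π = 0.
So RHS = -∫_0^2 v(x) φ(x) dx = 0.
LHS − RHS = 4/π ≠ 0, so the identity fails.
(For a valid weak derivative the identity must hold for EVERY test function, in particular this one. The failure shows v is NOT the weak derivative of u.)
Correct weak derivative would be u'(x) = 1 - 2*x.


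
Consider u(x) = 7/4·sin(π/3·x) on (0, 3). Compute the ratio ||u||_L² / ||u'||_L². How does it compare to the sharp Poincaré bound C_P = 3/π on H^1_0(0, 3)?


||u||_L² / ||u'||_L² = 3/π = C_P.

u(x) = 7/4·sin(π/3·x), so u'(x) = 7*π*cos(π*x/3)/12.
Writing u(x) = A·sin(kπx/L) with A = 7/4 and k = 1, use ∫_0^L sin²(kπx/L) dx = L/2 and ∫_0^L cos²(kπx/L) dx = L/2.
u² = 49/16·sin²(π/3·x) and (u')² = 49*π^2/144·cos²(π/3·x), and each of sin², cos² integrates to L/2 = 3/2 over (0, 3).
∫_0^3 u² dx = 147/32, so ||u||_L² = 7*sqrt(6)/8.
∫_0^3 (u')² dx = 49*π^2/96, so ||u'||_L² = 7*sqrt(6)*π/24.
Ratio ||u||_L² / ||u'||_L² = 3/π.
Sharp Poincaré constant on H^1_0(0, 3) is C_P = L/π = 3/π, achieved by sin(π/3·x).
This is the k = 1 eigenfunction (up to amplitude), so the ratio equals the sharp Poincaré constant exactly.


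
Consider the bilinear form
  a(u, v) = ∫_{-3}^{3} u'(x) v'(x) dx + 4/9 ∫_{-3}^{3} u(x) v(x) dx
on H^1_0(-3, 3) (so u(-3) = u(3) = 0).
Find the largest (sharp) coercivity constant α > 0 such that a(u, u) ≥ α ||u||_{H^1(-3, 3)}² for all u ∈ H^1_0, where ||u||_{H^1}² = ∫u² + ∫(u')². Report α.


α = (π^2 + 16)/(π^2 + 36)

Coercivity of a(·,·) on H^1_0(-3, 3) means a(u, u) ≥ α ||u||_{H^1}² for every u ∈ H^1_0.
The interval has length L = 6, and Poincaré/coercivity depend only on L. Here a(u, u) = ∫(u')² + (4/9)·∫u².
Here 0 < c = 4/9 < 1. The condition a(u,u) ≥ α||u||_{H^1}² reads (1−α)∫(u')² ≥ (α−c)∫u². Any admissible α is ≤ 1 (rapidly oscillating u have ∫u²/∫(u')² → 0), and α = 1 would force 0 ≥ (1−c)∫u², impossible since c < 1; so 1−α > 0. By the sharp Poincaré inequality on H^1_0 of an interval of length L, ∫(u')² ≥ (π/L)²∫u² with equality for the first sine mode sin(π(x−x₀)/L) (x₀ the left endpoint), so the inequality holds for all u iff (1−α)(π/L)² ≥ α − c, i.e. α ≤ ((π/L)² + c)/((π/L)² + 1) = (1 + c(L/π)²)/(1 + (L/π)²). With (π/L)² = π^2/36 and c = 4/9, the largest admissible constant is α = ((π/L)² + c)/((π/L)² + 1).
Simplifying, α = (π^2 + 16)/(π^2 + 36).


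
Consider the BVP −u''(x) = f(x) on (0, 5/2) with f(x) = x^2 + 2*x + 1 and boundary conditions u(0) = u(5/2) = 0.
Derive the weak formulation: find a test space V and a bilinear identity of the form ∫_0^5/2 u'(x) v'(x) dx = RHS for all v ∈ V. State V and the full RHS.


V = H^1_0(0, 5/2) (so v(0) = v(5/2) = 0); weak form: ∫_0^5/2 u'v' dx = ∫_0^5/2 (x^2 + 2*x + 1) v dx for all v ∈ V.

Multiply both sides by a test function v and integrate from 0 to 5/2:
  ∫_0^5/2 −u''(x) v(x) dx = ∫_0^5/2 f(x) v(x) dx.
Integrate the LHS by parts once:
  ∫_0^5/2 −u'' v dx = −[u'(x) v(x)]_0^5/2 + ∫_0^5/2 u'(x) v'(x) dx.
Thus ∫_0^5/2 u'(x) v'(x) dx = ∫_0^5/2 f(x) v(x) dx + [u'(x) v(x)]_0^5/2.
Choose V so that boundary terms are either known or forced to vanish.
u is Dirichlet: u(0) = u(5/2) = 0. Let V = H^1_0(0, 5/2); then v(0) = v(5/2) = 0, and [u' v]_0^5/2 = 0.
Weak formulation: find u (satisfying any essential BC) such that ∫_0^5/2 u'(x) v'(x) dx = ∫_0^5/2 f v dx for all v ∈ V.
Substituting f(x) = x^2 + 2*x + 1, the right-hand side is ∫_0^5/2 (x^2 + 2*x + 1) v dx.


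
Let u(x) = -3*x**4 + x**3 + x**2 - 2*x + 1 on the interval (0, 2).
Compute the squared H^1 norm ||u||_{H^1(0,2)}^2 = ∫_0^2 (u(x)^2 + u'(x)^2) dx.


||u||_{H^1}^2 = 75198/35

The H^1 norm (squared) on an interval (0, L) is
  ||u||_{H^1}^2 = ∫_0^L u(x)^2 dx + ∫_0^L u'(x)^2 dx.
Compute u'(x) = -12*x**3 + 3*x**2 + 2*x - 2.
Then u(x)^2 = 9*x**8 - 6*x**7 - 5*x**6 + 14*x**5 - 9*x**4 - 2*x**3 + 6*x**2 - 4*x + 1 and u'(x)^2 = 144*x**6 - 72*x**5 - 39*x**4 + 60*x**3 - 8*x**2 - 8*x + 4.
Integrate each monomial from 0 to 2 using ∫_0^2 c·x^n dx = c·2^(n+1)/(n+1):
  ∫_0^2 u(x)^2 dx = ∫_0^2 (9*x^8 - 6*x^7 - 5*x^6 + 14*x^5 - 9*x^4 - 2*x^3 + 6*x^2 - 4*x + 1) dx. Term by term:
    ∫_0^2 9*x^8 dx = 512;  ∫_0^2 -6*x^7 dx = -192;  ∫_0^2 -5*x^6 dx = -640/7;
    ∫_0^2 14*x^5 dx = 448/3;  ∫_0^2 -9*x^4 dx = -288/5;  ∫_0^2 -2*x^3 dx = -8;
    ∫_0^2 6*x^2 dx = 16;  ∫_0^2 -4*x dx = -8;  ∫_0^2 1 dx = 2.
  Sum: 512 − 192 − 640/7 + 448/3 − 288/5 − 8 + 16 − 8 + 2 = 33842/105.
  ∫_0^2 u'(x)^2 dx = ∫_0^2 (144*x^6 - 72*x^5 - 39*x^4 + 60*x^3 - 8*x^2 - 8*x + 4) dx. Term by term:
    ∫_0^2 144*x^6 dx = 18432/7;  ∫_0^2 -72*x^5 dx = -768;  ∫_0^2 -39*x^4 dx = -1248/5;
    ∫_0^2 60*x^3 dx = 240;  ∫_0^2 -8*x^2 dx = -64/3;  ∫_0^2 -8*x dx = -16;
    ∫_0^2 4 dx = 8.
  Sum: 18432/7 − 768 − 1248/5 + 240 − 64/3 − 16 + 8 = 191752/105.
Adding: ||u||_{H^1}^2 = 33842/105 + 191752/105 = 75198/35.


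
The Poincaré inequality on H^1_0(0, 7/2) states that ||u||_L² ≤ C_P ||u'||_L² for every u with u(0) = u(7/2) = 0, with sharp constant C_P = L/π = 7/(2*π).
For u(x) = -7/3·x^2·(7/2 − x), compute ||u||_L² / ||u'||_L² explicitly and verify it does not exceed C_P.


||u||_L² / ||u'||_L² = sqrt(14)/4 < C_P = 7/(2*π).

u(x) = -7/3·x^2·(7/2 − x), so u'(x) = 7*x*(3*x - 7)/3.
u(x) = -7/3·x^2·(7/2 − x) vanishes at x = 0 and x = 7/2, so u ∈ H^1_0(0, 7/2). Differentiate via the product rule and integrate the resulting polynomials term by term.
  ∫_0^7/2 u² dx = ∫_0^7/2 (49*x^6/9 - 343*x^5/9 + 2401*x^4/36) dx. Term by term:
    ∫_0^7/2 49*x^6/9 dx = 5764801/1152;  ∫_0^7/2 -343*x^5/9 dx = -40353607/3456;  ∫_0^7/2 2401*x^4/36 dx = 40353607/5760.
  Sum: 5764801/1152 − 40353607/3456 + 40353607/5760 = 5764801/17280.
  ∫_0^7/2 (u')² dx = ∫_0^7/2 (49*x^4 - 686*x^3/3 + 2401*x^2/9) dx. Term by term:
    ∫_0^7/2 49*x^4 dx = 823543/160;  ∫_0^7/2 -686*x^3/3 dx = -823543/96;  ∫_0^7/2 2401*x^2/9 dx = 823543/216.
  Sum: 823543/160 − 823543/96 + 823543/216 = 823543/2160.
∫_0^7/2 u² dx = 5764801/17280, so ||u||_L² = 2401*sqrt(30)/720.
∫_0^7/2 (u')² dx = 823543/2160, so ||u'||_L² = 343*sqrt(105)/180.
Ratio ||u||_L² / ||u'||_L² = sqrt(14)/4.
Sharp Poincaré constant on H^1_0(0, 7/2) is C_P = L/π = 7/(2*π), achieved by sin(2*π/7·x).
A polynomial bump cannot attain the sharp Poincaré constant (only the first sine eigenfunction does), so the ratio is strictly less than C_P, consistent with ||u||_L² ≤ C_P ||u'||_L².


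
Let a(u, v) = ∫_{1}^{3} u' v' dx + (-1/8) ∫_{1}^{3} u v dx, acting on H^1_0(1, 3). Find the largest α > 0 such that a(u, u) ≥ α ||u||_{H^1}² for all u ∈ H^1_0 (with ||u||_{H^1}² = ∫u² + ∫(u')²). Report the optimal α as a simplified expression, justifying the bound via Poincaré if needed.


α = (-1/2 + π^2)/(4 + π^2)

Coercivity of a(·,·) on H^1_0(1, 3) means a(u, u) ≥ α ||u||_{H^1}² for every u ∈ H^1_0.
The interval has length L = 2, and Poincaré/coercivity depend only on L. Here a(u, u) = ∫(u')² + (-1/8)·∫u².
Here c = -1/8 < 0 with |c| < (π/L)² = π^2/4, so coercivity still holds. The condition a(u,u) ≥ α||u||_{H^1}² reads (1−α)∫(u')² ≥ (α−c)∫u². Any admissible α is ≤ 1 (rapidly oscillating u have ∫u²/∫(u')² → 0), and α = 1 would force 0 ≥ (1−c)∫u², impossible since c < 1; so 1−α > 0. By the sharp Poincaré inequality on H^1_0 of an interval of length L, ∫(u')² ≥ (π/L)²∫u² with equality for the first sine mode sin(π(x−x₀)/L) (x₀ the left endpoint), so the inequality holds for all u iff (1−α)(π/L)² ≥ α − c, i.e. α ≤ ((π/L)² + c)/((π/L)² + 1) = (1 + c(L/π)²)/(1 + (L/π)²). (Direct route, valid since c ≤ 0: Poincaré gives c∫u² ≥ c(L/π)²∫(u')², so a(u,u) ≥ (1 + c(L/π)²)∫(u')², while ||u||_{H^1}² ≤ (1 + (L/π)²)∫(u')²; dividing yields the same α.) With (π/L)² = π^2/4 and c = -1/8, the largest admissible constant is α = ((π/L)² + c)/((π/L)² + 1).
Simplifying, α = (-1/2 + π^2)/(4 + π^2).


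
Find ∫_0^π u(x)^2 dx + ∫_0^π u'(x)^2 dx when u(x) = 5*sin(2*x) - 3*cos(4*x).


||u||_{H^1(0,π)}^2 = 139*π

u'(x) = 12*sin(4*x) + 10*cos(2*x).
Expand u² and (u')² and integrate term by term on (0, π), using: for integers n ≥ 1, ∫_0^π sin²(nx) dx = ∫_0^π cos²(nx) dx = π/2; for n ≠ n', ∫_0^π sin(nx)sin(n'x) dx = ∫_0^π cos(nx)cos(n'x) dx = 0; and by product-to-sum, ∫_0^π sin(nx)cos(n'x) dx = ½∫_0^π [sin((n+n')x) + sin((n−n')x)] dx, which is 0 when n+n' is even and 2n/(n²−n'²) when n+n' is odd (it need not vanish on (0, π)).
  u² squared terms: (-3)²·∫cos(4x)² dx = 9·π/2 = 9*π/2;  (5)²·∫sin(2x)² dx = 25·π/2 = 25*π/2.
  u² cross terms: 2·(-3)·(5)·∫cos(4x)·sin(2x) dx = -30·(0) = 0.
  So ∫_0^π u² dx = 9*π/2 + 25*π/2 + 0 = 17*π.
  (u')² squared terms: (10)²·∫cos(2x)² dx = 100·π/2 = 50*π;  (12)²·∫sin(4x)² dx = 144·π/2 = 72*π.
  (u')² cross terms: 2·(10)·(12)·∫cos(2x)·sin(4x) dx = 240·(0) = 0.
  So ∫_0^π (u')² dx = 50*π + 72*π + 0 = 122*π.
||u||_{H^1}^2 = (17*π) + (122*π) = 139*π.


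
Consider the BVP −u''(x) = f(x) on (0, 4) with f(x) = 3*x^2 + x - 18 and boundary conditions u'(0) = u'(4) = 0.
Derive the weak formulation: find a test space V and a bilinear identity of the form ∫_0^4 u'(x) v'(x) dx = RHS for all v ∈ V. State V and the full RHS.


V = H^1(0, 4) (no boundary constraint on v; u is determined up to an additive constant); weak form: ∫_0^4 u'v' dx = ∫_0^4 (3*x^2 + x - 18) v dx for all v ∈ V.

Multiply both sides by a test function v and integrate from 0 to 4:
  ∫_0^4 −u''(x) v(x) dx = ∫_0^4 f(x) v(x) dx.
Integrate the LHS by parts once:
  ∫_0^4 −u'' v dx = −[u'(x) v(x)]_0^4 + ∫_0^4 u'(x) v'(x) dx.
Thus ∫_0^4 u'(x) v'(x) dx = ∫_0^4 f(x) v(x) dx + [u'(x) v(x)]_0^4.
Choose V so that boundary terms are either known or forced to vanish.
u has homogeneous Neumann: u'(0) = u'(4) = 0. So [u' v]_0^4 = 0·v(4) − 0·v(0) = 0 for any v; take V = H^1(0, 4).
Weak formulation: find u (satisfying any essential BC) such that ∫_0^4 u'(x) v'(x) dx = ∫_0^4 f v dx for all v ∈ V (homogeneous Neumann, so boundary terms vanish).
Substituting f(x) = 3*x^2 + x - 18, the right-hand side is ∫_0^4 (3*x^2 + x - 18) v dx.
Compatibility check (pure Neumann): taking v ≡ 1 ∈ V gives 0 = ∫_0^4 f dx + (0) − (0), i.e. ∫_0^4 f dx must equal u'(0) − u'(4) = 0. Indeed ∫_0^4 (3*x^2 + x - 18) dx = 0, so the data are compatible. The solution is then unique only up to an additive constant (fix it e.g. by requiring ∫_0^4 u dx = 0).


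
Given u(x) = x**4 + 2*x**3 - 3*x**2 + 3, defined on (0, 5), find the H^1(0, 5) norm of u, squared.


||u||_{H^1}^2 = 11801185/18

The H^1 norm (squared) on an interval (0, L) is
  ||u||_{H^1}^2 = ∫_0^L u(x)^2 dx + ∫_0^L u'(x)^2 dx.
Compute u'(x) = 4*x**3 + 6*x**2 - 6*x.
Then u(x)^2 = x**8 + 4*x**7 - 2*x**6 - 12*x**5 + 15*x**4 + 12*x**3 - 18*x**2 + 9 and u'(x)^2 = 16*x**6 + 48*x**5 - 12*x**4 - 72*x**3 + 36*x**2.
Integrate each monomial from 0 to 5 using ∫_0^5 c·x^n dx = c·5^(n+1)/(n+1):
  ∫_0^5 u(x)^2 dx = ∫_0^5 (x^8 + 4*x^7 - 2*x^6 - 12*x^5 + 15*x^4 + 12*x^3 - 18*x^2 + 9) dx. Term by term:
    ∫_0^5 x^8 dx = 1953125/9;  ∫_0^5 4*x^7 dx = 390625/2;  ∫_0^5 -2*x^6 dx = -156250/7;
    ∫_0^5 -12*x^5 dx = -31250;  ∫_0^5 15*x^4 dx = 9375;  ∫_0^5 12*x^3 dx = 1875;
    ∫_0^5 -18*x^2 dx = -750;  ∫_0^5 9 dx = 45.
  Sum: 1953125/9 + 390625/2 − 156250/7 − 31250 + 9375 + 1875 − 750 + 45 = 46531795/126.
  ∫_0^5 u'(x)^2 dx = ∫_0^5 (16*x^6 + 48*x^5 - 12*x^4 - 72*x^3 + 36*x^2) dx. Term by term:
    ∫_0^5 16*x^6 dx = 1250000/7;  ∫_0^5 48*x^5 dx = 125000;  ∫_0^5 -12*x^4 dx = -7500;
    ∫_0^5 -72*x^3 dx = -11250;  ∫_0^5 36*x^2 dx = 1500.
  Sum: 1250000/7 + 125000 − 7500 − 11250 + 1500 = 2004250/7.
Adding: ||u||_{H^1}^2 = 46531795/126 + 2004250/7 = 11801185/18.


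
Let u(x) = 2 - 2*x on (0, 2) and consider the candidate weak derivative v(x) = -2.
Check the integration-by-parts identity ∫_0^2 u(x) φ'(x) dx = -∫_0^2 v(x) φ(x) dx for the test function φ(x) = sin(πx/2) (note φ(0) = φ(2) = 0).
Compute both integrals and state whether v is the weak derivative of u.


LHS = 8/π, RHS = 8/π. Yes, v = u' weakly.

u(x) = 2 - 2*x, classical derivative u'(x) = -2.
φ(x) = sin(πx/2), so φ'(x) = π*cos(π*x/2)/2.
Note φ(0) = φ(2) = 0, so the boundary term u·φ vanishes.
LHS = ∫_0^2 u(x) φ'(x) dx = ∫_0^2 (-π*x*cos(π*x/2) + π*cos(π*x/2)) dx. Term by term:
  ∫_0^2 π*cos(π*x/2) dx = 0;  ∫_0^2 -π*x*cos(π*x/2) dx = 8/π.
Sum: 0 + 8/π = 8/π.
So LHS = 8/π.
∫_0^2 v(x) φ(x) dx = ∫_0^2 (-2*sin(π*x/2)) dx. Term by term:
  ∫_0^2 -2*sin(π*x/2) dx = -8/π.
So RHS = -∫_0^2 v(x) φ(x) dx = 8/π.
LHS = RHS, so the identity holds for this test φ.
Moreover u is smooth here and v(x) = u'(x) = -2 pointwise, so the identity holds for every test function. Hence v is the weak derivative of u.


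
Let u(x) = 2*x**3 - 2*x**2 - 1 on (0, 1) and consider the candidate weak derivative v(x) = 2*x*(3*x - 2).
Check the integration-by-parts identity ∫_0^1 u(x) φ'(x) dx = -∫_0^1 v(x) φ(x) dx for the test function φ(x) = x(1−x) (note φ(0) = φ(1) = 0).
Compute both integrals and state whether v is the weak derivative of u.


LHS = 1/30, RHS = 1/30. Yes, v = u' weakly.

u(x) = 2*x**3 - 2*x**2 - 1, classical derivative u'(x) = 6*x**2 - 4*x.
φ(x) = x(1−x), so φ'(x) = 1 - 2*x.
Note φ(0) = φ(1) = 0, so the boundary term u·φ vanishes.
LHS = ∫_0^1 u(x) φ'(x) dx = ∫_0^1 (-4*x^4 + 6*x^3 - 2*x^2 + 2*x - 1) dx. Term by term:
  ∫_0^1 -4*x^4 dx = -4/5;  ∫_0^1 6*x^3 dx = 3/2;  ∫_0^1 -2*x^2 dx = -2/3;
  ∫_0^1 2*x dx = 1;  ∫_0^1 -1 dx = -1.
Sum: -4/5 + 3/2 − 2/3 + 1 − 1 = 1/30.
So LHS = 1/30.
∫_0^1 v(x) φ(x) dx = ∫_0^1 (-6*x^4 + 10*x^3 - 4*x^2) dx. Term by term:
  ∫_0^1 -6*x^4 dx = -6/5;  ∫_0^1 10*x^3 dx = 5/2;  ∫_0^1 -4*x^2 dx = -4/3.
Sum: -6/5 + 5/2 − 4/3 = -1/30.
So RHS = -∫_0^1 v(x) φ(x) dx = 1/30.
LHS = RHS, so the identity holds for this test φ.
Moreover u is smooth here and v(x) = u'(x) = 6*x**2 - 4*x pointwise, so the identity holds for every test function. Hence v is the weak derivative of u.


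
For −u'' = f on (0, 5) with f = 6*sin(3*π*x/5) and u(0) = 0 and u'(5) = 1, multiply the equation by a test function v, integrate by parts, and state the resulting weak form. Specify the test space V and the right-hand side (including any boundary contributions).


V = {v ∈ H^1(0, 5) : v(0) = 0} (test functions vanish at x = 0 where u is specified); weak form: ∫_0^5 u'v' dx = ∫_0^5 (6*sin(3*π*x/5)) v dx + v(5) for all v ∈ V.

Multiply both sides by a test function v and integrate from 0 to 5:
  ∫_0^5 −u''(x) v(x) dx = ∫_0^5 f(x) v(x) dx.
Integrate the LHS by parts once:
  ∫_0^5 −u'' v dx = −[u'(x) v(x)]_0^5 + ∫_0^5 u'(x) v'(x) dx.
Thus ∫_0^5 u'(x) v'(x) dx = ∫_0^5 f(x) v(x) dx + [u'(x) v(x)]_0^5.
Choose V so that boundary terms are either known or forced to vanish.
Mixed BC: u(0) = 0 (Dirichlet) and u'(5) = 1 (Neumann). Define V = {v ∈ H^1(0, 5) : v(0) = 0}. Then [u' v]_0^5 = u'(5)·v(5) − u'(0)·0 = v(5).
Weak formulation: find u (satisfying any essential BC) such that ∫_0^5 u'(x) v'(x) dx = ∫_0^5 f v dx + v(5) for all v ∈ V (Dirichlet at 0 absorbed into V; Neumann datum at x = 5 contributes the boundary term).
Substituting f(x) = 6*sin(3*π*x/5), the right-hand side is ∫_0^5 (6*sin(3*π*x/5)) v dx + v(5).


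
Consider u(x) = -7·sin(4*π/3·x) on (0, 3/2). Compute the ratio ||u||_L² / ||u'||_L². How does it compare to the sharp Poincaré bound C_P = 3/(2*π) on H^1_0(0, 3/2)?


||u||_L² / ||u'||_L² = 3/(4*π) < C_P = 3/(2*π).

u(x) = -7·sin(4*π/3·x), so u'(x) = -28*π*cos(4*π*x/3)/3.
Writing u(x) = A·sin(kπx/L) with A = -7 and k = 2, use ∫_0^L sin²(kπx/L) dx = L/2 and ∫_0^L cos²(kπx/L) dx = L/2.
u² = 49·sin²(4*π/3·x) and (u')² = 784*π^2/9·cos²(4*π/3·x), and each of sin², cos² integrates to L/2 = 3/4 over (0, 3/2).
∫_0^3/2 u² dx = 147/4, so ||u||_L² = 7*sqrt(3)/2.
∫_0^3/2 (u')² dx = 196*π^2/3, so ||u'||_L² = 14*sqrt(3)*π/3.
Ratio ||u||_L² / ||u'||_L² = 3/(4*π).
Sharp Poincaré constant on H^1_0(0, 3/2) is C_P = L/π = 3/(2*π), achieved by sin(2*π/3·x).
This is the k = 2 harmonic; the ratio L/(kπ) is strictly less than C_P = L/π, consistent with the sharp inequality ||u||_L² ≤ C_P ||u'||_L².


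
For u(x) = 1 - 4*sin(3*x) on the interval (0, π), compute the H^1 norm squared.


||u||_{H^1(0,π)}^2 = -16/3 + 81*π

u'(x) = -12*cos(3*x).
Expand u² and (u')² and integrate term by term on (0, π), using: for integers n ≥ 1, ∫_0^π sin²(nx) dx = ∫_0^π cos²(nx) dx = π/2; for n ≠ n', ∫_0^π sin(nx)sin(n'x) dx = ∫_0^π cos(nx)cos(n'x) dx = 0; and by product-to-sum, ∫_0^π sin(nx)cos(n'x) dx = ½∫_0^π [sin((n+n')x) + sin((n−n')x)] dx, which is 0 when n+n' is even and 2n/(n²−n'²) when n+n' is odd (it need not vanish on (0, π)). For the constant mode: ∫_0^π 1 dx = π, ∫_0^π cos(nx) dx = 0, ∫_0^π sin(nx) dx = (1−(−1)^n)/n.
  u² squared terms: (1)²·∫1 dx = 1·π = π;  (-4)²·∫sin(3x)² dx = 16·π/2 = 8*π.
  u² cross terms: 2·(1)·(-4)·∫1·sin(3x) dx = -8·(2/3) = -16/3.
  So ∫_0^π u² dx = π + 8*π − 16/3 = -16/3 + 9*π.
  (u')² squared terms: (-12)²·∫cos(3x)² dx = 144·π/2 = 72*π.
  So ∫_0^π (u')² dx = 72*π.
||u||_{H^1}^2 = (-16/3 + 9*π) + (72*π) = -16/3 + 81*π.


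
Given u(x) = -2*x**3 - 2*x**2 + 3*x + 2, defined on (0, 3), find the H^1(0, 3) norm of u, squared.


||u||_{H^1}^2 = 138723/35

The H^1 norm (squared) on an interval (0, L) is
  ||u||_{H^1}^2 = ∫_0^L u(x)^2 dx + ∫_0^L u'(x)^2 dx.
Compute u'(x) = -6*x**2 - 4*x + 3.
Then u(x)^2 = 4*x**6 + 8*x**5 - 8*x**4 - 20*x**3 + x**2 + 12*x + 4 and u'(x)^2 = 36*x**4 + 48*x**3 - 20*x**2 - 24*x + 9.
Integrate each monomial from 0 to 3 using ∫_0^3 c·x^n dx = c·3^(n+1)/(n+1):
  ∫_0^3 u(x)^2 dx = ∫_0^3 (4*x^6 + 8*x^5 - 8*x^4 - 20*x^3 + x^2 + 12*x + 4) dx. Term by term:
    ∫_0^3 4*x^6 dx = 8748/7;  ∫_0^3 8*x^5 dx = 972;  ∫_0^3 -8*x^4 dx = -1944/5;
    ∫_0^3 -20*x^3 dx = -405;  ∫_0^3 x^2 dx = 9;  ∫_0^3 12*x dx = 54;
    ∫_0^3 4 dx = 12.
  Sum: 8748/7 + 972 − 1944/5 − 405 + 9 + 54 + 12 = 52602/35.
  ∫_0^3 u'(x)^2 dx = ∫_0^3 (36*x^4 + 48*x^3 - 20*x^2 - 24*x + 9) dx. Term by term:
    ∫_0^3 36*x^4 dx = 8748/5;  ∫_0^3 48*x^3 dx = 972;  ∫_0^3 -20*x^2 dx = -180;
    ∫_0^3 -24*x dx = -108;  ∫_0^3 9 dx = 27.
  Sum: 8748/5 + 972 − 180 − 108 + 27 = 12303/5.
Adding: ||u||_{H^1}^2 = 52602/35 + 12303/5 = 138723/35.


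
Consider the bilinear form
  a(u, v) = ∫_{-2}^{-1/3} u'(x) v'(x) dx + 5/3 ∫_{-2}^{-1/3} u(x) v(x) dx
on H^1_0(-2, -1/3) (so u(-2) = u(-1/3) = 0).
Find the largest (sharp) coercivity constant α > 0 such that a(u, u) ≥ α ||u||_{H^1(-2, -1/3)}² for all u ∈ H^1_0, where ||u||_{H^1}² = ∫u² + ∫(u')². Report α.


α = 1

Coercivity of a(·,·) on H^1_0(-2, -1/3) means a(u, u) ≥ α ||u||_{H^1}² for every u ∈ H^1_0.
The interval has length L = 5/3, and Poincaré/coercivity depend only on L. Here a(u, u) = ∫(u')² + (5/3)·∫u².
Here c = 5/3 ≥ 1, so a(u,u) = ∫(u')² + c∫u² ≥ ∫(u')² + ∫u² = ||u||_{H^1}², i.e. α = 1 works. No larger α is possible: a(u,u) ≥ α||u||_{H^1}² means (1−α)∫(u')² ≥ (α−c)∫u², and for the modes u_n = sin(nπ(x−x₀)/L) (x₀ the left endpoint) one has ∫u_n²/∫(u_n')² = (L/(nπ))² → 0, so a(u_n,u_n)/||u_n||_{H^1}² → 1. Hence the optimal constant is α = 1.
Therefore α = 1.


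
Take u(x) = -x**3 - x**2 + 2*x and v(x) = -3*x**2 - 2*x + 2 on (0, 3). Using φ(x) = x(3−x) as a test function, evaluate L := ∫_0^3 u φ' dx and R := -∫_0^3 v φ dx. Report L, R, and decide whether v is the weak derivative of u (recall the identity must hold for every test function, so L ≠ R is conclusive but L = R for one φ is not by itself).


LHS = 819/20, RHS = 819/20. Yes, v = u' weakly.

u(x) = -x**3 - x**2 + 2*x, classical derivative u'(x) = -3*x**2 - 2*x + 2.
φ(x) = x(3−x), so φ'(x) = 3 - 2*x.
Note φ(0) = φ(3) = 0, so the boundary term u·φ vanishes.
LHS = ∫_0^3 u(x) φ'(x) dx = ∫_0^3 (2*x^4 - x^3 - 7*x^2 + 6*x) dx. Term by term:
  ∫_0^3 2*x^4 dx = 486/5;  ∫_0^3 -x^3 dx = -81/4;  ∫_0^3 -7*x^2 dx = -63;
  ∫_0^3 6*x dx = 27.
Sum: 486/5 − 81/4 − 63 + 27 = 819/20.
So LHS = 819/20.
∫_0^3 v(x) φ(x) dx = ∫_0^3 (3*x^4 - 7*x^3 - 8*x^2 + 6*x) dx. Term by term:
  ∫_0^3 3*x^4 dx = 729/5;  ∫_0^3 -7*x^3 dx = -567/4;  ∫_0^3 -8*x^2 dx = -72;
  ∫_0^3 6*x dx = 27.
Sum: 729/5 − 567/4 − 72 + 27 = -819/20.
So RHS = -∫_0^3 v(x) φ(x) dx = 819/20.
LHS = RHS, so the identity holds for this test φ.
Moreover u is smooth here and v(x) = u'(x) = -3*x**2 - 2*x + 2 pointwise, so the identity holds for every test function. Hence v is the weak derivative of u.
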